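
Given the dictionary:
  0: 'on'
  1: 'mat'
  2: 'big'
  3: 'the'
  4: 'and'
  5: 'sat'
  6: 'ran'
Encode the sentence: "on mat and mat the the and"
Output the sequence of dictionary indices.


Look up each word in the dictionary:
  'on' -> 0
  'mat' -> 1
  'and' -> 4
  'mat' -> 1
  'the' -> 3
  'the' -> 3
  'and' -> 4

Encoded: [0, 1, 4, 1, 3, 3, 4]


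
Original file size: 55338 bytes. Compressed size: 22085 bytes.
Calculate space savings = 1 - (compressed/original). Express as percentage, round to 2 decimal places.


ratio = compressed/original = 22085/55338 = 0.399093
savings = 1 - ratio = 1 - 0.399093 = 0.600907
as a percentage: 0.600907 * 100 = 60.09%

Space savings = 1 - 22085/55338 = 60.09%


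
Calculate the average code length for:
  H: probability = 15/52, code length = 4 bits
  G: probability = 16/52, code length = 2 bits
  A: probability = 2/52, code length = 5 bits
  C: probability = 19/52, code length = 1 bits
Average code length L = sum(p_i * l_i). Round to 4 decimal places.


Weighted contributions p_i * l_i:
  H: (15/52) * 4 = 60/52
  G: (16/52) * 2 = 32/52
  A: (2/52) * 5 = 10/52
  C: (19/52) * 1 = 19/52
Sum = (60 + 32 + 10 + 19)/52 = 121/52

L = 121/52 = 2.3269 bits/symbol


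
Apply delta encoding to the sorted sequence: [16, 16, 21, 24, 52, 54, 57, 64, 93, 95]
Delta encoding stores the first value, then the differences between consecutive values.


First value: 16
Deltas:
  16 - 16 = 0
  21 - 16 = 5
  24 - 21 = 3
  52 - 24 = 28
  54 - 52 = 2
  57 - 54 = 3
  64 - 57 = 7
  93 - 64 = 29
  95 - 93 = 2


Delta encoded: [16, 0, 5, 3, 28, 2, 3, 7, 29, 2]


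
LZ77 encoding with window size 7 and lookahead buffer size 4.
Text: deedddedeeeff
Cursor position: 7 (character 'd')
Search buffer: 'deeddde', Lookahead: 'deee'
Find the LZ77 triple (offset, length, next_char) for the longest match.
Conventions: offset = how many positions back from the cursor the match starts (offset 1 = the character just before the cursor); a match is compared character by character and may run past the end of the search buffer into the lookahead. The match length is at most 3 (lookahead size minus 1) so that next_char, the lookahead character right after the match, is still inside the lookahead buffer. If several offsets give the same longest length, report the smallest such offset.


Try each offset into the search buffer:
  offset=1 (pos 6, char 'e'): match length 0
  offset=2 (pos 5, char 'd'): match length 2
  offset=3 (pos 4, char 'd'): match length 1
  offset=4 (pos 3, char 'd'): match length 1
  offset=5 (pos 2, char 'e'): match length 0
  offset=6 (pos 1, char 'e'): match length 0
  offset=7 (pos 0, char 'd'): match length 3
Longest match has length 3 at offset 7.
next_char = character at position 7 + 3 = 10 -> 'e'

Best match: offset=7, length=3 (matching 'dee' starting at position 0)
LZ77 triple: (7, 3, 'e')


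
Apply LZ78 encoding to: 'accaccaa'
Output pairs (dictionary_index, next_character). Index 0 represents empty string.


LZ78 encoding steps:
Dictionary: {0: ''}
Step 1: w='' (idx 0), next='a' -> output (0, 'a'), add 'a' as idx 1
Step 2: w='' (idx 0), next='c' -> output (0, 'c'), add 'c' as idx 2
Step 3: w='c' (idx 2), next='a' -> output (2, 'a'), add 'ca' as idx 3
Step 4: w='c' (idx 2), next='c' -> output (2, 'c'), add 'cc' as idx 4
Step 5: w='a' (idx 1), next='a' -> output (1, 'a'), add 'aa' as idx 5


Encoded: [(0, 'a'), (0, 'c'), (2, 'a'), (2, 'c'), (1, 'a')]


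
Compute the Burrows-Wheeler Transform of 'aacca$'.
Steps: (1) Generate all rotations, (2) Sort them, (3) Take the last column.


Rotations (sorted):
  0: $aacca -> last char: a
  1: a$aacc -> last char: c
  2: aacca$ -> last char: $
  3: acca$a -> last char: a
  4: ca$aac -> last char: c
  5: cca$aa -> last char: a


BWT = ac$aca


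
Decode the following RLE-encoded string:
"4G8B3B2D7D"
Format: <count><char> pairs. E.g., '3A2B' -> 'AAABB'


Expanding each <count><char> pair:
  4G -> 'GGGG'
  8B -> 'BBBBBBBB'
  3B -> 'BBB'
  2D -> 'DD'
  7D -> 'DDDDDDD'

Decoded = GGGGBBBBBBBBBBBDDDDDDDDD


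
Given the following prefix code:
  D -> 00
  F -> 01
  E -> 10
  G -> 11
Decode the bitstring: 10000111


Decoding step by step:
Bits 10 -> E
Bits 00 -> D
Bits 01 -> F
Bits 11 -> G


Decoded message: EDFG


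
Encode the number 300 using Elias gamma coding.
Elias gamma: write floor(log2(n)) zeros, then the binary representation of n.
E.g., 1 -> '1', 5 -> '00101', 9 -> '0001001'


num_bits = floor(log2(300)) + 1 = 9
leading_zeros = num_bits - 1 = 8
binary(300) = 100101100

Elias gamma(300) = '00000000' + '100101100' = 00000000100101100 (17 bits)


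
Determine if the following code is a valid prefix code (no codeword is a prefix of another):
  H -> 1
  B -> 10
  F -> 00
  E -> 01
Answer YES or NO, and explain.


Checking each pair (does one codeword prefix another?):
  H='1' vs B='10': prefix -- VIOLATION

NO -- this is NOT a valid prefix code. H (1) is a prefix of B (10).


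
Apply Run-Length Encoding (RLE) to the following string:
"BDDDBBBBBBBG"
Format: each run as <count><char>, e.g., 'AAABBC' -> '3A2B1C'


Scanning runs left to right:
  i=0: run of 'B' x 1 -> '1B'
  i=1: run of 'D' x 3 -> '3D'
  i=4: run of 'B' x 7 -> '7B'
  i=11: run of 'G' x 1 -> '1G'

RLE = 1B3D7B1G


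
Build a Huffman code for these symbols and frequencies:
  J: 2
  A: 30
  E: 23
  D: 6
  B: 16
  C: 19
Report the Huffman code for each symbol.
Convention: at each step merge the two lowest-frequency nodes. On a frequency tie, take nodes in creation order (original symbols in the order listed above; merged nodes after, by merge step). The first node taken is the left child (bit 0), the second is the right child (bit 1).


Huffman tree construction:
Step 1: Merge J(2) + D(6) = 8
Step 2: Merge (J+D)(8) + B(16) = 24
Step 3: Merge C(19) + E(23) = 42
Step 4: Merge ((J+D)+B)(24) + A(30) = 54
Step 5: Merge (C+E)(42) + (((J+D)+B)+A)(54) = 96
Read each symbol's code off the tree from the root (left child = 0, right child = 1).

Codes:
  J: 1000 (length 4)
  A: 11 (length 2)
  E: 01 (length 2)
  D: 1001 (length 4)
  B: 101 (length 3)
  C: 00 (length 2)
Average code length: 224/96 = 2.3333 bits/symbol


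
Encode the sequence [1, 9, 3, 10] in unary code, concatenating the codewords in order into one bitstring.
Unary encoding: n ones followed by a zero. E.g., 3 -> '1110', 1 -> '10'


Encode each number as n ones followed by a terminating 0:
  1 -> 10 (2 bits)
  9 -> 1111111110 (10 bits)
  3 -> 1110 (4 bits)
  10 -> 11111111110 (11 bits)
Total length = 2 + 10 + 4 + 11 = 27 bits.

Unary([1, 9, 3, 10]) = 101111111110111011111111110 (27 bits)


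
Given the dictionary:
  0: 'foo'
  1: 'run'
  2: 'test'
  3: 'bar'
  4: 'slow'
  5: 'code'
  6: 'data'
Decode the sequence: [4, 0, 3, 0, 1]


Look up each index in the dictionary:
  4 -> 'slow'
  0 -> 'foo'
  3 -> 'bar'
  0 -> 'foo'
  1 -> 'run'

Decoded: "slow foo bar foo run"


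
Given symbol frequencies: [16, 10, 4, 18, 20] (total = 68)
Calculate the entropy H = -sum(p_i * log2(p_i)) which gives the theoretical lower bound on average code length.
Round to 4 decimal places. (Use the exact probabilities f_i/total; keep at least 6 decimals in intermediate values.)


Per-symbol terms -p_i * log2(p_i) with p_i = f_i/68:
  p = 16/68 = 0.235294: log2(p) = -2.087463, -p*log2(p) = 0.491168
  p = 10/68 = 0.147059: log2(p) = -2.765535, -p*log2(p) = 0.406696
  p = 4/68 = 0.058824: log2(p) = -4.087463, -p*log2(p) = 0.240439
  p = 18/68 = 0.264706: log2(p) = -1.917538, -p*log2(p) = 0.507584
  p = 20/68 = 0.294118: log2(p) = -1.765535, -p*log2(p) = 0.519275
H = 0.491168 + 0.406696 + 0.240439 + 0.507584 + 0.519275 = 2.165162

H = 2.1652 bits/symbol


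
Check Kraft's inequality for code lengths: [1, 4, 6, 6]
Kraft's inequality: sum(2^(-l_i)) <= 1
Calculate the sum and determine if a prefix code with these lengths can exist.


Sum = 2^(-1) + 2^(-4) + 2^(-6) + 2^(-6)
    = 0.5 + 0.0625 + 0.015625 + 0.015625
    = 38/64 = 0.59375
Since 0.59375 <= 1, Kraft's inequality IS satisfied.
A prefix code with these lengths CAN exist.

Kraft sum = 0.59375. Satisfied.


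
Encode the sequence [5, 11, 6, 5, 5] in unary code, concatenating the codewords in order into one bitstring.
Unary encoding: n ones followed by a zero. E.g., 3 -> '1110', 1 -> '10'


Encode each number as n ones followed by a terminating 0:
  5 -> 111110 (6 bits)
  11 -> 111111111110 (12 bits)
  6 -> 1111110 (7 bits)
  5 -> 111110 (6 bits)
  5 -> 111110 (6 bits)
Total length = 6 + 12 + 7 + 6 + 6 = 37 bits.

Unary([5, 11, 6, 5, 5]) = 1111101111111111101111110111110111110 (37 bits)


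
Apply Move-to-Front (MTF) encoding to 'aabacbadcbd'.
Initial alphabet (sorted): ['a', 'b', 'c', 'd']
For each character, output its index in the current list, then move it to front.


MTF encoding:
'a': index 0 in ['a', 'b', 'c', 'd'] -> ['a', 'b', 'c', 'd']
'a': index 0 in ['a', 'b', 'c', 'd'] -> ['a', 'b', 'c', 'd']
'b': index 1 in ['a', 'b', 'c', 'd'] -> ['b', 'a', 'c', 'd']
'a': index 1 in ['b', 'a', 'c', 'd'] -> ['a', 'b', 'c', 'd']
'c': index 2 in ['a', 'b', 'c', 'd'] -> ['c', 'a', 'b', 'd']
'b': index 2 in ['c', 'a', 'b', 'd'] -> ['b', 'c', 'a', 'd']
'a': index 2 in ['b', 'c', 'a', 'd'] -> ['a', 'b', 'c', 'd']
'd': index 3 in ['a', 'b', 'c', 'd'] -> ['d', 'a', 'b', 'c']
'c': index 3 in ['d', 'a', 'b', 'c'] -> ['c', 'd', 'a', 'b']
'b': index 3 in ['c', 'd', 'a', 'b'] -> ['b', 'c', 'd', 'a']
'd': index 2 in ['b', 'c', 'd', 'a'] -> ['d', 'b', 'c', 'a']


Output: [0, 0, 1, 1, 2, 2, 2, 3, 3, 3, 2]


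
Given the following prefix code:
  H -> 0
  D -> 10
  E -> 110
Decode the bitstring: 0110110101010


Decoding step by step:
Bits 0 -> H
Bits 110 -> E
Bits 110 -> E
Bits 10 -> D
Bits 10 -> D
Bits 10 -> D


Decoded message: HEEDDD


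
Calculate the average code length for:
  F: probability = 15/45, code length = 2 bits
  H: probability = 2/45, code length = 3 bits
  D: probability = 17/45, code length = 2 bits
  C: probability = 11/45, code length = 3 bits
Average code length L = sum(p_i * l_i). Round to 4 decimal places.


Weighted contributions p_i * l_i:
  F: (15/45) * 2 = 30/45
  H: (2/45) * 3 = 6/45
  D: (17/45) * 2 = 34/45
  C: (11/45) * 3 = 33/45
Sum = (30 + 6 + 34 + 33)/45 = 103/45

L = 103/45 = 2.2889 bits/symbol


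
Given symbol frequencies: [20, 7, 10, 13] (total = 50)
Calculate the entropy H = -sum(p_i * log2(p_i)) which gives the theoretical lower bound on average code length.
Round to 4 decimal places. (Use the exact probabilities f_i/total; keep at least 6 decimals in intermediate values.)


Per-symbol terms -p_i * log2(p_i) with p_i = f_i/50:
  p = 20/50 = 0.400000: log2(p) = -1.321928, -p*log2(p) = 0.528771
  p = 7/50 = 0.140000: log2(p) = -2.836501, -p*log2(p) = 0.397110
  p = 10/50 = 0.200000: log2(p) = -2.321928, -p*log2(p) = 0.464386
  p = 13/50 = 0.260000: log2(p) = -1.943416, -p*log2(p) = 0.505288
H = 0.528771 + 0.397110 + 0.464386 + 0.505288 = 1.895555

H = 1.8956 bits/symbol


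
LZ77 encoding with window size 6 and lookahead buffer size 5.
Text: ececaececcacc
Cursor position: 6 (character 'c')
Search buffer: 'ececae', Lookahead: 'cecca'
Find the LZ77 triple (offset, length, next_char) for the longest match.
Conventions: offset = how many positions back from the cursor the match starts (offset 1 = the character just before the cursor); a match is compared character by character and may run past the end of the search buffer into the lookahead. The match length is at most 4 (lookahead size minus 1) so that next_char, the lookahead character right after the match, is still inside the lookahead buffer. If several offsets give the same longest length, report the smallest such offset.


Try each offset into the search buffer:
  offset=1 (pos 5, char 'e'): match length 0
  offset=2 (pos 4, char 'a'): match length 0
  offset=3 (pos 3, char 'c'): match length 1
  offset=4 (pos 2, char 'e'): match length 0
  offset=5 (pos 1, char 'c'): match length 3
  offset=6 (pos 0, char 'e'): match length 0
Longest match has length 3 at offset 5.
next_char = character at position 6 + 3 = 9 -> 'c'

Best match: offset=5, length=3 (matching 'cec' starting at position 1)
LZ77 triple: (5, 3, 'c')


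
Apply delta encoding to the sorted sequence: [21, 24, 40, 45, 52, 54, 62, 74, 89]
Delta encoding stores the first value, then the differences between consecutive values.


First value: 21
Deltas:
  24 - 21 = 3
  40 - 24 = 16
  45 - 40 = 5
  52 - 45 = 7
  54 - 52 = 2
  62 - 54 = 8
  74 - 62 = 12
  89 - 74 = 15


Delta encoded: [21, 3, 16, 5, 7, 2, 8, 12, 15]


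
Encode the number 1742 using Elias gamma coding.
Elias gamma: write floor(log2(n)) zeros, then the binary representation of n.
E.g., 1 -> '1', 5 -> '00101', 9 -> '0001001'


num_bits = floor(log2(1742)) + 1 = 11
leading_zeros = num_bits - 1 = 10
binary(1742) = 11011001110

Elias gamma(1742) = '0000000000' + '11011001110' = 000000000011011001110 (21 bits)


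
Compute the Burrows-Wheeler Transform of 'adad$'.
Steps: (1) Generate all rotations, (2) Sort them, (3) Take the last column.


Rotations (sorted):
  0: $adad -> last char: d
  1: ad$ad -> last char: d
  2: adad$ -> last char: $
  3: d$ada -> last char: a
  4: dad$a -> last char: a


BWT = dd$aa


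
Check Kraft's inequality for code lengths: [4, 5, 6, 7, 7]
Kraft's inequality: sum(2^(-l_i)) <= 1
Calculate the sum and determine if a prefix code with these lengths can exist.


Sum = 2^(-4) + 2^(-5) + 2^(-6) + 2^(-7) + 2^(-7)
    = 0.0625 + 0.03125 + 0.015625 + 0.0078125 + 0.0078125
    = 16/128 = 0.125
Since 0.125 <= 1, Kraft's inequality IS satisfied.
A prefix code with these lengths CAN exist.

Kraft sum = 0.125. Satisfied.


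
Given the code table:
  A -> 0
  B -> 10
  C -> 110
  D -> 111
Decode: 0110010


Decoding:
0 -> A
110 -> C
0 -> A
10 -> B


Result: ACAB


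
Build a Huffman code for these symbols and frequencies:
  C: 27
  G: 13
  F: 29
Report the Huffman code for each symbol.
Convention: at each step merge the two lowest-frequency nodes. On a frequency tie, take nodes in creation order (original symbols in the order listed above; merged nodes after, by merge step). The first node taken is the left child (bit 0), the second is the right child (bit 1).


Huffman tree construction:
Step 1: Merge G(13) + C(27) = 40
Step 2: Merge F(29) + (G+C)(40) = 69
Read each symbol's code off the tree from the root (left child = 0, right child = 1).

Codes:
  C: 11 (length 2)
  G: 10 (length 2)
  F: 0 (length 1)
Average code length: 109/69 = 1.5797 bits/symbol


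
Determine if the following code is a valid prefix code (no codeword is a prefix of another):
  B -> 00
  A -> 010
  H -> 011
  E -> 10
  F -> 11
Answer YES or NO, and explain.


Checking each pair (does one codeword prefix another?):
  B='00' vs A='010': no prefix
  B='00' vs H='011': no prefix
  B='00' vs E='10': no prefix
  B='00' vs F='11': no prefix
  A='010' vs B='00': no prefix
  A='010' vs H='011': no prefix
  A='010' vs E='10': no prefix
  A='010' vs F='11': no prefix
  H='011' vs B='00': no prefix
  H='011' vs A='010': no prefix
  H='011' vs E='10': no prefix
  H='011' vs F='11': no prefix
  E='10' vs B='00': no prefix
  E='10' vs A='010': no prefix
  E='10' vs H='011': no prefix
  E='10' vs F='11': no prefix
  F='11' vs B='00': no prefix
  F='11' vs A='010': no prefix
  F='11' vs H='011': no prefix
  F='11' vs E='10': no prefix
No violation found over all pairs.

YES -- this is a valid prefix code. No codeword is a prefix of any other codeword.


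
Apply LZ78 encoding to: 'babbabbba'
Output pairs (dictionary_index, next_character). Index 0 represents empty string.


LZ78 encoding steps:
Dictionary: {0: ''}
Step 1: w='' (idx 0), next='b' -> output (0, 'b'), add 'b' as idx 1
Step 2: w='' (idx 0), next='a' -> output (0, 'a'), add 'a' as idx 2
Step 3: w='b' (idx 1), next='b' -> output (1, 'b'), add 'bb' as idx 3
Step 4: w='a' (idx 2), next='b' -> output (2, 'b'), add 'ab' as idx 4
Step 5: w='bb' (idx 3), next='a' -> output (3, 'a'), add 'bba' as idx 5


Encoded: [(0, 'b'), (0, 'a'), (1, 'b'), (2, 'b'), (3, 'a')]


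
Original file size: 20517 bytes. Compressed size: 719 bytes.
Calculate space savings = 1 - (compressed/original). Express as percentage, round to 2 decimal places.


ratio = compressed/original = 719/20517 = 0.035044
savings = 1 - ratio = 1 - 0.035044 = 0.964956
as a percentage: 0.964956 * 100 = 96.5%

Space savings = 1 - 719/20517 = 96.5%


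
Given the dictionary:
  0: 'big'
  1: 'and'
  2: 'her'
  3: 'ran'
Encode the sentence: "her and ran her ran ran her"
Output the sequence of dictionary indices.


Look up each word in the dictionary:
  'her' -> 2
  'and' -> 1
  'ran' -> 3
  'her' -> 2
  'ran' -> 3
  'ran' -> 3
  'her' -> 2

Encoded: [2, 1, 3, 2, 3, 3, 2]


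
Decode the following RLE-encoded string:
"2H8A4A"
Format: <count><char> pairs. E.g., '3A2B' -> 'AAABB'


Expanding each <count><char> pair:
  2H -> 'HH'
  8A -> 'AAAAAAAA'
  4A -> 'AAAA'

Decoded = HHAAAAAAAAAAAA


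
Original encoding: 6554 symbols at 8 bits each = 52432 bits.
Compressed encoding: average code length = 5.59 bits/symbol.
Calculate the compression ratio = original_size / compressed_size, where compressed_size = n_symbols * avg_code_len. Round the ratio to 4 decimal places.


original_size = n_symbols * orig_bits = 6554 * 8 = 52432 bits
compressed_size = n_symbols * avg_code_len = 6554 * 5.59 = 36636.86 bits
ratio = original_size / compressed_size = 52432 / 36636.86 = 1.4311

Compression ratio = 1.4311


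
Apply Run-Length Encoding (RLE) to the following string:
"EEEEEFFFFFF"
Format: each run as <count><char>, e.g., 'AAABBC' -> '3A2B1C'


Scanning runs left to right:
  i=0: run of 'E' x 5 -> '5E'
  i=5: run of 'F' x 6 -> '6F'

RLE = 5E6F


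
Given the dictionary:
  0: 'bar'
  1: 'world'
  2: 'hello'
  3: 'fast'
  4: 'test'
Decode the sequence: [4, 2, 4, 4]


Look up each index in the dictionary:
  4 -> 'test'
  2 -> 'hello'
  4 -> 'test'
  4 -> 'test'

Decoded: "test hello test test"


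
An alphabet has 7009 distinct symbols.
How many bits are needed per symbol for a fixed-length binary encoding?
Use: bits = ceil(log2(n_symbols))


log2(7009) = 12.775
Bracket: 2^12 = 4096 < 7009 <= 2^13 = 8192
So ceil(log2(7009)) = 13

bits = ceil(log2(7009)) = ceil(12.775) = 13 bits


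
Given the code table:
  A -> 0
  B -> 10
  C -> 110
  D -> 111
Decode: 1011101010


Decoding:
10 -> B
111 -> D
0 -> A
10 -> B
10 -> B


Result: BDABB


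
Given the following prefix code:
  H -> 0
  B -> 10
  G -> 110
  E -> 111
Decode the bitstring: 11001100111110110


Decoding step by step:
Bits 110 -> G
Bits 0 -> H
Bits 110 -> G
Bits 0 -> H
Bits 111 -> E
Bits 110 -> G
Bits 110 -> G


Decoded message: GHGHEGG


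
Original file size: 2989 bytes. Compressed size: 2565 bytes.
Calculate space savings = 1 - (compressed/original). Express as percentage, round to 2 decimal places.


ratio = compressed/original = 2565/2989 = 0.858147
savings = 1 - ratio = 1 - 0.858147 = 0.141853
as a percentage: 0.141853 * 100 = 14.19%

Space savings = 1 - 2565/2989 = 14.19%


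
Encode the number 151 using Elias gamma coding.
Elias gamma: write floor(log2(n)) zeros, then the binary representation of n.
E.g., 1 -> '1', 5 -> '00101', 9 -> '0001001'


num_bits = floor(log2(151)) + 1 = 8
leading_zeros = num_bits - 1 = 7
binary(151) = 10010111

Elias gamma(151) = '0000000' + '10010111' = 000000010010111 (15 bits)


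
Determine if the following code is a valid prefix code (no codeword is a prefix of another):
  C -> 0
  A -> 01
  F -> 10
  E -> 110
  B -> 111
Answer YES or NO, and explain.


Checking each pair (does one codeword prefix another?):
  C='0' vs A='01': prefix -- VIOLATION

NO -- this is NOT a valid prefix code. C (0) is a prefix of A (01).


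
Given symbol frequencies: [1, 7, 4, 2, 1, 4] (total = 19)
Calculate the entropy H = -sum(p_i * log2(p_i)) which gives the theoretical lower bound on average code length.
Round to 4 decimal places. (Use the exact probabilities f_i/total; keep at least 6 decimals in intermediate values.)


Per-symbol terms -p_i * log2(p_i) with p_i = f_i/19:
  p = 1/19 = 0.052632: log2(p) = -4.247928, -p*log2(p) = 0.223575
  p = 7/19 = 0.368421: log2(p) = -1.440573, -p*log2(p) = 0.530737
  p = 4/19 = 0.210526: log2(p) = -2.247928, -p*log2(p) = 0.473248
  p = 2/19 = 0.105263: log2(p) = -3.247928, -p*log2(p) = 0.341887
  p = 1/19 = 0.052632: log2(p) = -4.247928, -p*log2(p) = 0.223575
  p = 4/19 = 0.210526: log2(p) = -2.247928, -p*log2(p) = 0.473248
H = 0.223575 + 0.530737 + 0.473248 + 0.341887 + 0.223575 + 0.473248 = 2.266270

H = 2.2663 bits/symbol


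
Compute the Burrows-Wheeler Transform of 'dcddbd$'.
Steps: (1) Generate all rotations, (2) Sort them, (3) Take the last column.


Rotations (sorted):
  0: $dcddbd -> last char: d
  1: bd$dcdd -> last char: d
  2: cddbd$d -> last char: d
  3: d$dcddb -> last char: b
  4: dbd$dcd -> last char: d
  5: dcddbd$ -> last char: $
  6: ddbd$dc -> last char: c


BWT = dddbd$c


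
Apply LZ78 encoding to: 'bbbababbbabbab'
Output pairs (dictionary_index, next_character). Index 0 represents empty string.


LZ78 encoding steps:
Dictionary: {0: ''}
Step 1: w='' (idx 0), next='b' -> output (0, 'b'), add 'b' as idx 1
Step 2: w='b' (idx 1), next='b' -> output (1, 'b'), add 'bb' as idx 2
Step 3: w='' (idx 0), next='a' -> output (0, 'a'), add 'a' as idx 3
Step 4: w='b' (idx 1), next='a' -> output (1, 'a'), add 'ba' as idx 4
Step 5: w='bb' (idx 2), next='b' -> output (2, 'b'), add 'bbb' as idx 5
Step 6: w='a' (idx 3), next='b' -> output (3, 'b'), add 'ab' as idx 6
Step 7: w='ba' (idx 4), next='b' -> output (4, 'b'), add 'bab' as idx 7


Encoded: [(0, 'b'), (1, 'b'), (0, 'a'), (1, 'a'), (2, 'b'), (3, 'b'), (4, 'b')]


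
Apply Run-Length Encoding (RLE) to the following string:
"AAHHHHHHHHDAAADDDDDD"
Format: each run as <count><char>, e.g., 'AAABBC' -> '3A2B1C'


Scanning runs left to right:
  i=0: run of 'A' x 2 -> '2A'
  i=2: run of 'H' x 8 -> '8H'
  i=10: run of 'D' x 1 -> '1D'
  i=11: run of 'A' x 3 -> '3A'
  i=14: run of 'D' x 6 -> '6D'

RLE = 2A8H1D3A6D


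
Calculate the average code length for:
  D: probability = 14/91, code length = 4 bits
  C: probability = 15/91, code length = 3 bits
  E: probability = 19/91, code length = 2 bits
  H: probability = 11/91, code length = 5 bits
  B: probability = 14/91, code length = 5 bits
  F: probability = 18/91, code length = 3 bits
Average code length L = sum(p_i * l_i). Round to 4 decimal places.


Weighted contributions p_i * l_i:
  D: (14/91) * 4 = 56/91
  C: (15/91) * 3 = 45/91
  E: (19/91) * 2 = 38/91
  H: (11/91) * 5 = 55/91
  B: (14/91) * 5 = 70/91
  F: (18/91) * 3 = 54/91
Sum = (56 + 45 + 38 + 55 + 70 + 54)/91 = 318/91

L = 318/91 = 3.4945 bits/symbol


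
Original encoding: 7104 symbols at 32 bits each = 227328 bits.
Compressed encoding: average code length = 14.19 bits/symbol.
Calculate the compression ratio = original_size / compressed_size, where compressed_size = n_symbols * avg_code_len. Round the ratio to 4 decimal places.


original_size = n_symbols * orig_bits = 7104 * 32 = 227328 bits
compressed_size = n_symbols * avg_code_len = 7104 * 14.19 = 100805.76 bits
ratio = original_size / compressed_size = 227328 / 100805.76 = 2.2551

Compression ratio = 2.2551


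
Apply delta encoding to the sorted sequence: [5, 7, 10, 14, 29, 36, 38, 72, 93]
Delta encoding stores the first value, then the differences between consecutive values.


First value: 5
Deltas:
  7 - 5 = 2
  10 - 7 = 3
  14 - 10 = 4
  29 - 14 = 15
  36 - 29 = 7
  38 - 36 = 2
  72 - 38 = 34
  93 - 72 = 21


Delta encoded: [5, 2, 3, 4, 15, 7, 2, 34, 21]


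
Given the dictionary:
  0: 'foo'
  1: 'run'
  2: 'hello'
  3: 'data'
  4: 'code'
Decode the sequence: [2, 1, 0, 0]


Look up each index in the dictionary:
  2 -> 'hello'
  1 -> 'run'
  0 -> 'foo'
  0 -> 'foo'

Decoded: "hello run foo foo"


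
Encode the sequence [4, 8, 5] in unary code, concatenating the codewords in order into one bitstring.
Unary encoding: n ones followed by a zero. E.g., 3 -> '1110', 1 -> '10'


Encode each number as n ones followed by a terminating 0:
  4 -> 11110 (5 bits)
  8 -> 111111110 (9 bits)
  5 -> 111110 (6 bits)
Total length = 5 + 9 + 6 = 20 bits.

Unary([4, 8, 5]) = 11110111111110111110 (20 bits)


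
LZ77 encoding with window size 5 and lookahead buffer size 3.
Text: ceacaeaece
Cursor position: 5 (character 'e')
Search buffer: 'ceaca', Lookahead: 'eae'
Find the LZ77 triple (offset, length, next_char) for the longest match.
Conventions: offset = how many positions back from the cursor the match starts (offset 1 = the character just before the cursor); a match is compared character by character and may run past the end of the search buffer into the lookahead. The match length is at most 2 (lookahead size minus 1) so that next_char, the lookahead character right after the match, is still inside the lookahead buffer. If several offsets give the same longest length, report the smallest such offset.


Try each offset into the search buffer:
  offset=1 (pos 4, char 'a'): match length 0
  offset=2 (pos 3, char 'c'): match length 0
  offset=3 (pos 2, char 'a'): match length 0
  offset=4 (pos 1, char 'e'): match length 2
  offset=5 (pos 0, char 'c'): match length 0
Longest match has length 2 at offset 4.
next_char = character at position 5 + 2 = 7 -> 'e'

Best match: offset=4, length=2 (matching 'ea' starting at position 1)
LZ77 triple: (4, 2, 'e')


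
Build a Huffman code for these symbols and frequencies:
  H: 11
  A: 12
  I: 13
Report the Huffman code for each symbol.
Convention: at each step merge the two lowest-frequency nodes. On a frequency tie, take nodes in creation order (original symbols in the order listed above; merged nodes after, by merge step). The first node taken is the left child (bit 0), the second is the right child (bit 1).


Huffman tree construction:
Step 1: Merge H(11) + A(12) = 23
Step 2: Merge I(13) + (H+A)(23) = 36
Read each symbol's code off the tree from the root (left child = 0, right child = 1).

Codes:
  H: 10 (length 2)
  A: 11 (length 2)
  I: 0 (length 1)
Average code length: 59/36 = 1.6389 bits/symbol


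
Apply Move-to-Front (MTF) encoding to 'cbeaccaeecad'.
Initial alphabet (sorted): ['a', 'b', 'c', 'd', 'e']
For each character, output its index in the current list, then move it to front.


MTF encoding:
'c': index 2 in ['a', 'b', 'c', 'd', 'e'] -> ['c', 'a', 'b', 'd', 'e']
'b': index 2 in ['c', 'a', 'b', 'd', 'e'] -> ['b', 'c', 'a', 'd', 'e']
'e': index 4 in ['b', 'c', 'a', 'd', 'e'] -> ['e', 'b', 'c', 'a', 'd']
'a': index 3 in ['e', 'b', 'c', 'a', 'd'] -> ['a', 'e', 'b', 'c', 'd']
'c': index 3 in ['a', 'e', 'b', 'c', 'd'] -> ['c', 'a', 'e', 'b', 'd']
'c': index 0 in ['c', 'a', 'e', 'b', 'd'] -> ['c', 'a', 'e', 'b', 'd']
'a': index 1 in ['c', 'a', 'e', 'b', 'd'] -> ['a', 'c', 'e', 'b', 'd']
'e': index 2 in ['a', 'c', 'e', 'b', 'd'] -> ['e', 'a', 'c', 'b', 'd']
'e': index 0 in ['e', 'a', 'c', 'b', 'd'] -> ['e', 'a', 'c', 'b', 'd']
'c': index 2 in ['e', 'a', 'c', 'b', 'd'] -> ['c', 'e', 'a', 'b', 'd']
'a': index 2 in ['c', 'e', 'a', 'b', 'd'] -> ['a', 'c', 'e', 'b', 'd']
'd': index 4 in ['a', 'c', 'e', 'b', 'd'] -> ['d', 'a', 'c', 'e', 'b']


Output: [2, 2, 4, 3, 3, 0, 1, 2, 0, 2, 2, 4]


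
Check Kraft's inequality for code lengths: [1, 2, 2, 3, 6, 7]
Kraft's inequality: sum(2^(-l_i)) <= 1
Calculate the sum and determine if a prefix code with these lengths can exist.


Sum = 2^(-1) + 2^(-2) + 2^(-2) + 2^(-3) + 2^(-6) + 2^(-7)
    = 0.5 + 0.25 + 0.25 + 0.125 + 0.015625 + 0.0078125
    = 147/128 = 1.1484375
Since 1.1484375 > 1, Kraft's inequality is NOT satisfied.
A prefix code with these lengths CANNOT exist.

Kraft sum = 1.1484375. Not satisfied.


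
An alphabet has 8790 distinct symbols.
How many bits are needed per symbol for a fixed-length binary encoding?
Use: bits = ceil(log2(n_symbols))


log2(8790) = 13.1016
Bracket: 2^13 = 8192 < 8790 <= 2^14 = 16384
So ceil(log2(8790)) = 14

bits = ceil(log2(8790)) = ceil(13.1016) = 14 bits


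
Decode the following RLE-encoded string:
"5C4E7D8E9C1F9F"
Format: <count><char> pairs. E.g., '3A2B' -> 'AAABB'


Expanding each <count><char> pair:
  5C -> 'CCCCC'
  4E -> 'EEEE'
  7D -> 'DDDDDDD'
  8E -> 'EEEEEEEE'
  9C -> 'CCCCCCCCC'
  1F -> 'F'
  9F -> 'FFFFFFFFF'

Decoded = CCCCCEEEEDDDDDDDEEEEEEEECCCCCCCCCFFFFFFFFFF


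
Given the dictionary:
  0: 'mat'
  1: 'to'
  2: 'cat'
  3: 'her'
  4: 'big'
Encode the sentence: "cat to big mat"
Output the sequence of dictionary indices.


Look up each word in the dictionary:
  'cat' -> 2
  'to' -> 1
  'big' -> 4
  'mat' -> 0

Encoded: [2, 1, 4, 0]


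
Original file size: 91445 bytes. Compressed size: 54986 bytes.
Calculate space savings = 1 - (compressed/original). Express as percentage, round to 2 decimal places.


ratio = compressed/original = 54986/91445 = 0.601301
savings = 1 - ratio = 1 - 0.601301 = 0.398699
as a percentage: 0.398699 * 100 = 39.87%

Space savings = 1 - 54986/91445 = 39.87%


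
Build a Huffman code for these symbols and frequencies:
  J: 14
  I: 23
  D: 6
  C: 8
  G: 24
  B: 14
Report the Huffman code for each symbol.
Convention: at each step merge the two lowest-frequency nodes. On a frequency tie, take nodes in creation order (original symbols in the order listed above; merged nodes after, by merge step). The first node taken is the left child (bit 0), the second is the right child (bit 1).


Huffman tree construction:
Step 1: Merge D(6) + C(8) = 14
Step 2: Merge J(14) + B(14) = 28
Step 3: Merge (D+C)(14) + I(23) = 37
Step 4: Merge G(24) + (J+B)(28) = 52
Step 5: Merge ((D+C)+I)(37) + (G+(J+B))(52) = 89
Read each symbol's code off the tree from the root (left child = 0, right child = 1).

Codes:
  J: 110 (length 3)
  I: 01 (length 2)
  D: 000 (length 3)
  C: 001 (length 3)
  G: 10 (length 2)
  B: 111 (length 3)
Average code length: 220/89 = 2.4719 bits/symbol


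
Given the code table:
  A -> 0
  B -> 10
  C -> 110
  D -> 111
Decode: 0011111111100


Decoding:
0 -> A
0 -> A
111 -> D
111 -> D
111 -> D
0 -> A
0 -> A


Result: AADDDAA


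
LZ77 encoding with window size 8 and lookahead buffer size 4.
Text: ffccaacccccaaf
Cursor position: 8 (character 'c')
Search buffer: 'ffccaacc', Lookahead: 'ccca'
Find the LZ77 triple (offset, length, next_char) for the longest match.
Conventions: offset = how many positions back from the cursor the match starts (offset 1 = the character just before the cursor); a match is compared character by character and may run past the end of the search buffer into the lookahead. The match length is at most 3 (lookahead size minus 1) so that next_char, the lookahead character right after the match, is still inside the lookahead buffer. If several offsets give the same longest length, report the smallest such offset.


Try each offset into the search buffer:
  offset=1 (pos 7, char 'c'): match length 3
  offset=2 (pos 6, char 'c'): match length 3
  offset=3 (pos 5, char 'a'): match length 0
  offset=4 (pos 4, char 'a'): match length 0
  offset=5 (pos 3, char 'c'): match length 1
  offset=6 (pos 2, char 'c'): match length 2
  offset=7 (pos 1, char 'f'): match length 0
  offset=8 (pos 0, char 'f'): match length 0
Longest match has length 3, found at offsets 1, 2; take the smallest, offset 1.
next_char = character at position 8 + 3 = 11 -> 'a'

Best match: offset=1, length=3 (matching 'ccc' starting at position 7)
LZ77 triple: (1, 3, 'a')


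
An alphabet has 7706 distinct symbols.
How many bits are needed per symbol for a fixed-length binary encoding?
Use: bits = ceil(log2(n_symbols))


log2(7706) = 12.9118
Bracket: 2^12 = 4096 < 7706 <= 2^13 = 8192
So ceil(log2(7706)) = 13

bits = ceil(log2(7706)) = ceil(12.9118) = 13 bits


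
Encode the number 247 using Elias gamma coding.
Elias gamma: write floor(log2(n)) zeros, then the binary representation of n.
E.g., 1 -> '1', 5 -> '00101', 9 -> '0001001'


num_bits = floor(log2(247)) + 1 = 8
leading_zeros = num_bits - 1 = 7
binary(247) = 11110111

Elias gamma(247) = '0000000' + '11110111' = 000000011110111 (15 bits)


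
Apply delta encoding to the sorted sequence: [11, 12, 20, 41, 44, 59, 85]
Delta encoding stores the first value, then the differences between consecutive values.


First value: 11
Deltas:
  12 - 11 = 1
  20 - 12 = 8
  41 - 20 = 21
  44 - 41 = 3
  59 - 44 = 15
  85 - 59 = 26


Delta encoded: [11, 1, 8, 21, 3, 15, 26]


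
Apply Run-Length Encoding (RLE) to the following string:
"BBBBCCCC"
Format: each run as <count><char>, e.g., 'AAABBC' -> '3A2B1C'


Scanning runs left to right:
  i=0: run of 'B' x 4 -> '4B'
  i=4: run of 'C' x 4 -> '4C'

RLE = 4B4C


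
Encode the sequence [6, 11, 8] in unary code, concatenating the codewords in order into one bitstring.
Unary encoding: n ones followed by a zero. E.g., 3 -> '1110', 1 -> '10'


Encode each number as n ones followed by a terminating 0:
  6 -> 1111110 (7 bits)
  11 -> 111111111110 (12 bits)
  8 -> 111111110 (9 bits)
Total length = 7 + 12 + 9 = 28 bits.

Unary([6, 11, 8]) = 1111110111111111110111111110 (28 bits)


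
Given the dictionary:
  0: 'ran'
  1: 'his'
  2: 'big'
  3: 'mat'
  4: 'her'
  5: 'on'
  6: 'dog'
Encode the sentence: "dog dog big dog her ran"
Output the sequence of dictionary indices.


Look up each word in the dictionary:
  'dog' -> 6
  'dog' -> 6
  'big' -> 2
  'dog' -> 6
  'her' -> 4
  'ran' -> 0

Encoded: [6, 6, 2, 6, 4, 0]


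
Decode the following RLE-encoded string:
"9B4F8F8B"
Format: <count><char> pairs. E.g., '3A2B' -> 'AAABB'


Expanding each <count><char> pair:
  9B -> 'BBBBBBBBB'
  4F -> 'FFFF'
  8F -> 'FFFFFFFF'
  8B -> 'BBBBBBBB'

Decoded = BBBBBBBBBFFFFFFFFFFFFBBBBBBBB


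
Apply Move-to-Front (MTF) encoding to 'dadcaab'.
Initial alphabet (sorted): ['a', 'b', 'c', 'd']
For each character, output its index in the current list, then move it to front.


MTF encoding:
'd': index 3 in ['a', 'b', 'c', 'd'] -> ['d', 'a', 'b', 'c']
'a': index 1 in ['d', 'a', 'b', 'c'] -> ['a', 'd', 'b', 'c']
'd': index 1 in ['a', 'd', 'b', 'c'] -> ['d', 'a', 'b', 'c']
'c': index 3 in ['d', 'a', 'b', 'c'] -> ['c', 'd', 'a', 'b']
'a': index 2 in ['c', 'd', 'a', 'b'] -> ['a', 'c', 'd', 'b']
'a': index 0 in ['a', 'c', 'd', 'b'] -> ['a', 'c', 'd', 'b']
'b': index 3 in ['a', 'c', 'd', 'b'] -> ['b', 'a', 'c', 'd']


Output: [3, 1, 1, 3, 2, 0, 3]


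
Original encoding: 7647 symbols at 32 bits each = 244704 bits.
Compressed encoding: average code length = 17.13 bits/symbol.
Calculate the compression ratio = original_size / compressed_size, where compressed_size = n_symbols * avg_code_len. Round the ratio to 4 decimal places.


original_size = n_symbols * orig_bits = 7647 * 32 = 244704 bits
compressed_size = n_symbols * avg_code_len = 7647 * 17.13 = 130993.11 bits
ratio = original_size / compressed_size = 244704 / 130993.11 = 1.8681

Compression ratio = 1.8681


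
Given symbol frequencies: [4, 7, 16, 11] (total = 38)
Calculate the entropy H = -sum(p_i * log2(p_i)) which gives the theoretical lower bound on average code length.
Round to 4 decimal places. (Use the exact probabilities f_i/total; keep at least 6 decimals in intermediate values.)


Per-symbol terms -p_i * log2(p_i) with p_i = f_i/38:
  p = 4/38 = 0.105263: log2(p) = -3.247928, -p*log2(p) = 0.341887
  p = 7/38 = 0.184211: log2(p) = -2.440573, -p*log2(p) = 0.449579
  p = 16/38 = 0.421053: log2(p) = -1.247928, -p*log2(p) = 0.525443
  p = 11/38 = 0.289474: log2(p) = -1.788496, -p*log2(p) = 0.517722
H = 0.341887 + 0.449579 + 0.525443 + 0.517722 = 1.834631

H = 1.8346 bits/symbol


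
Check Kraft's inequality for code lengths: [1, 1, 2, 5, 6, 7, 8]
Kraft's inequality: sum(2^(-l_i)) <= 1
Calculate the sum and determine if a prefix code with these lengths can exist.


Sum = 2^(-1) + 2^(-1) + 2^(-2) + 2^(-5) + 2^(-6) + 2^(-7) + 2^(-8)
    = 0.5 + 0.5 + 0.25 + 0.03125 + 0.015625 + 0.0078125 + 0.00390625
    = 335/256 = 1.30859375
Since 1.30859375 > 1, Kraft's inequality is NOT satisfied.
A prefix code with these lengths CANNOT exist.

Kraft sum = 1.30859375. Not satisfied.


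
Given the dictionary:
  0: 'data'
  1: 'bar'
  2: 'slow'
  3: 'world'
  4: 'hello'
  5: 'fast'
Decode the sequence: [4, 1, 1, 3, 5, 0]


Look up each index in the dictionary:
  4 -> 'hello'
  1 -> 'bar'
  1 -> 'bar'
  3 -> 'world'
  5 -> 'fast'
  0 -> 'data'

Decoded: "hello bar bar world fast data"


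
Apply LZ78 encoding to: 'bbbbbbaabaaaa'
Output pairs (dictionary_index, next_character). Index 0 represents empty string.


LZ78 encoding steps:
Dictionary: {0: ''}
Step 1: w='' (idx 0), next='b' -> output (0, 'b'), add 'b' as idx 1
Step 2: w='b' (idx 1), next='b' -> output (1, 'b'), add 'bb' as idx 2
Step 3: w='bb' (idx 2), next='b' -> output (2, 'b'), add 'bbb' as idx 3
Step 4: w='' (idx 0), next='a' -> output (0, 'a'), add 'a' as idx 4
Step 5: w='a' (idx 4), next='b' -> output (4, 'b'), add 'ab' as idx 5
Step 6: w='a' (idx 4), next='a' -> output (4, 'a'), add 'aa' as idx 6
Step 7: w='aa' (idx 6), end of input -> output (6, '')


Encoded: [(0, 'b'), (1, 'b'), (2, 'b'), (0, 'a'), (4, 'b'), (4, 'a'), (6, '')]


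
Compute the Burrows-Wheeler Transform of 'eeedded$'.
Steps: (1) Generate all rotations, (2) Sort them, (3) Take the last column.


Rotations (sorted):
  0: $eeedded -> last char: d
  1: d$eeedde -> last char: e
  2: dded$eee -> last char: e
  3: ded$eeed -> last char: d
  4: ed$eeedd -> last char: d
  5: edded$ee -> last char: e
  6: eedded$e -> last char: e
  7: eeedded$ -> last char: $


BWT = deeddee$


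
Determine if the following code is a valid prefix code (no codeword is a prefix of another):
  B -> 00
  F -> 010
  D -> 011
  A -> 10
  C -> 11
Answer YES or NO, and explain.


Checking each pair (does one codeword prefix another?):
  B='00' vs F='010': no prefix
  B='00' vs D='011': no prefix
  B='00' vs A='10': no prefix
  B='00' vs C='11': no prefix
  F='010' vs B='00': no prefix
  F='010' vs D='011': no prefix
  F='010' vs A='10': no prefix
  F='010' vs C='11': no prefix
  D='011' vs B='00': no prefix
  D='011' vs F='010': no prefix
  D='011' vs A='10': no prefix
  D='011' vs C='11': no prefix
  A='10' vs B='00': no prefix
  A='10' vs F='010': no prefix
  A='10' vs D='011': no prefix
  A='10' vs C='11': no prefix
  C='11' vs B='00': no prefix
  C='11' vs F='010': no prefix
  C='11' vs D='011': no prefix
  C='11' vs A='10': no prefix
No violation found over all pairs.

YES -- this is a valid prefix code. No codeword is a prefix of any other codeword.


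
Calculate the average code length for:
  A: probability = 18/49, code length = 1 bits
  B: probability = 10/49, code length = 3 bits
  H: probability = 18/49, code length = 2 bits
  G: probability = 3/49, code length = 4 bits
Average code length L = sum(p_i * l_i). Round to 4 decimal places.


Weighted contributions p_i * l_i:
  A: (18/49) * 1 = 18/49
  B: (10/49) * 3 = 30/49
  H: (18/49) * 2 = 36/49
  G: (3/49) * 4 = 12/49
Sum = (18 + 30 + 36 + 12)/49 = 96/49

L = 96/49 = 1.9592 bits/symbol


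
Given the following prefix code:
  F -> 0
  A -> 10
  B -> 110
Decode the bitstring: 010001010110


Decoding step by step:
Bits 0 -> F
Bits 10 -> A
Bits 0 -> F
Bits 0 -> F
Bits 10 -> A
Bits 10 -> A
Bits 110 -> B


Decoded message: FAFFAAB


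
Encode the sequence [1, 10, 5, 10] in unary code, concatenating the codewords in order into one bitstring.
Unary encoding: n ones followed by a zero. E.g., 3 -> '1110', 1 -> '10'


Encode each number as n ones followed by a terminating 0:
  1 -> 10 (2 bits)
  10 -> 11111111110 (11 bits)
  5 -> 111110 (6 bits)
  10 -> 11111111110 (11 bits)
Total length = 2 + 11 + 6 + 11 = 30 bits.

Unary([1, 10, 5, 10]) = 101111111111011111011111111110 (30 bits)


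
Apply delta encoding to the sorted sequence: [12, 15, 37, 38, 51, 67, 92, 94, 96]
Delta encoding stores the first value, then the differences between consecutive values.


First value: 12
Deltas:
  15 - 12 = 3
  37 - 15 = 22
  38 - 37 = 1
  51 - 38 = 13
  67 - 51 = 16
  92 - 67 = 25
  94 - 92 = 2
  96 - 94 = 2


Delta encoded: [12, 3, 22, 1, 13, 16, 25, 2, 2]


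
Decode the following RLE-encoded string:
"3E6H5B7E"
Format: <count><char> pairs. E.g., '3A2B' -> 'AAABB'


Expanding each <count><char> pair:
  3E -> 'EEE'
  6H -> 'HHHHHH'
  5B -> 'BBBBB'
  7E -> 'EEEEEEE'

Decoded = EEEHHHHHHBBBBBEEEEEEE
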